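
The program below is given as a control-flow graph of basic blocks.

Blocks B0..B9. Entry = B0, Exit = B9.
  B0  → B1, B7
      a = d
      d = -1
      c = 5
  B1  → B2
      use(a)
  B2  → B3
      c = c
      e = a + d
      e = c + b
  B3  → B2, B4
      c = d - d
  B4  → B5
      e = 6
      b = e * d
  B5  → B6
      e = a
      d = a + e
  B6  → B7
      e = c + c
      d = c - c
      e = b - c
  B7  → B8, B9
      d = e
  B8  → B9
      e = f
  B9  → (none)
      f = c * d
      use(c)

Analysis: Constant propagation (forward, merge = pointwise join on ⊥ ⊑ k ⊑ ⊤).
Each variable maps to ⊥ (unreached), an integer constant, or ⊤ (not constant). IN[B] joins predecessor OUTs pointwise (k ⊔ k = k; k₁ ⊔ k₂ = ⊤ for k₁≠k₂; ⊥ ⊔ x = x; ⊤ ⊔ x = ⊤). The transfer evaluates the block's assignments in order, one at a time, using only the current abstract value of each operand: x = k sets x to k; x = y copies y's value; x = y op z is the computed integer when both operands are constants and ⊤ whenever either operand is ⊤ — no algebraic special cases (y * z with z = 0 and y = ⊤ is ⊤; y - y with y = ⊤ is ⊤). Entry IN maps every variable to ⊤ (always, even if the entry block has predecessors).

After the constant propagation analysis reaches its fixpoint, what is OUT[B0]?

Per-block solution:
  B0:   IN=(all ⊤)   OUT={c:5, d:-1; rest ⊤}
  B1:   IN={c:5, d:-1; rest ⊤}   OUT={c:5, d:-1; rest ⊤}
  B2:   IN={d:-1; rest ⊤}   OUT={d:-1; rest ⊤}
  B3:   IN={d:-1; rest ⊤}   OUT={c:0, d:-1; rest ⊤}
  B4:   IN={c:0, d:-1; rest ⊤}   OUT={b:-6, c:0, d:-1, e:6; rest ⊤}
  B5:   IN={b:-6, c:0, d:-1, e:6; rest ⊤}   OUT={b:-6, c:0; rest ⊤}
  B6:   IN={b:-6, c:0; rest ⊤}   OUT={b:-6, c:0, d:0, e:-6; rest ⊤}
  B7:   IN=(all ⊤)   OUT=(all ⊤)
  B8:   IN=(all ⊤)   OUT=(all ⊤)
  B9:   IN=(all ⊤)   OUT=(all ⊤)

B0 is the boundary node: IN[B0] = {a: ⊤, b: ⊤, c: ⊤, d: ⊤, e: ⊤, f: ⊤}
Applying B0's transfer function to that IN value gives OUT[B0] (row B0 above).

Answer: {a: ⊤, b: ⊤, c: 5, d: -1, e: ⊤, f: ⊤}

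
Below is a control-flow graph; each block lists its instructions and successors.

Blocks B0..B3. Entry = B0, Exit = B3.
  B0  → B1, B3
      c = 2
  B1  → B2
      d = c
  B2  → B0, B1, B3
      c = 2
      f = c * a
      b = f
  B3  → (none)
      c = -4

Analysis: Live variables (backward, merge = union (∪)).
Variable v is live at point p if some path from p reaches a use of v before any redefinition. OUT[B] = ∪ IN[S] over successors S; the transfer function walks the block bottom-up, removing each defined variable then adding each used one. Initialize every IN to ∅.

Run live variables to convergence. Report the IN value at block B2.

Answer: {a}

Trace:
Converged values:
  B0:   IN={a}   OUT={a, c}
  B1:   IN={a, c}   OUT={a}
  B2:   IN={a}   OUT={a, c}
  B3:   IN={}   OUT={}

Merge at B2: OUT[B2] = IN[B0] ⊔ IN[B1] ⊔ IN[B3] = {a, c}
Applying B2's transfer function to that OUT value gives IN[B2] (row B2 above).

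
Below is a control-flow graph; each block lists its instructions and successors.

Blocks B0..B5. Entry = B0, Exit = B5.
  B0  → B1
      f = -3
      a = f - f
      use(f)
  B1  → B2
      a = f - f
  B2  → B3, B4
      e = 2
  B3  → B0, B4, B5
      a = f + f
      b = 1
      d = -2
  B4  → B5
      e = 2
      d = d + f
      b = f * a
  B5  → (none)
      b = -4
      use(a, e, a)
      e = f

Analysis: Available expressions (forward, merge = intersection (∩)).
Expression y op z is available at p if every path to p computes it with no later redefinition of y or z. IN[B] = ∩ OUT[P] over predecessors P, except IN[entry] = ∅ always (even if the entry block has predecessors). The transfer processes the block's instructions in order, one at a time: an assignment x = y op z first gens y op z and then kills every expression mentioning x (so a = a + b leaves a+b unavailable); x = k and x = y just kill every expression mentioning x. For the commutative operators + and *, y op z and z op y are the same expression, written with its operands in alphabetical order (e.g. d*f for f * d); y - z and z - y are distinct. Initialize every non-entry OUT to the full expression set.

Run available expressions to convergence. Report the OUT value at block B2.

Per-block solution:
  B0:   IN={}   OUT={f-f}
  B1:   IN={f-f}   OUT={f-f}
  B2:   IN={f-f}   OUT={f-f}
  B3:   IN={f-f}   OUT={f+f, f-f}
  B4:   IN={f-f}   OUT={a*f, f-f}
  B5:   IN={f-f}   OUT={f-f}

Merge at B2: IN[B2] = OUT[B1] = {f-f}
Applying B2's transfer function to that IN value gives OUT[B2] (row B2 above).

Answer: {f-f}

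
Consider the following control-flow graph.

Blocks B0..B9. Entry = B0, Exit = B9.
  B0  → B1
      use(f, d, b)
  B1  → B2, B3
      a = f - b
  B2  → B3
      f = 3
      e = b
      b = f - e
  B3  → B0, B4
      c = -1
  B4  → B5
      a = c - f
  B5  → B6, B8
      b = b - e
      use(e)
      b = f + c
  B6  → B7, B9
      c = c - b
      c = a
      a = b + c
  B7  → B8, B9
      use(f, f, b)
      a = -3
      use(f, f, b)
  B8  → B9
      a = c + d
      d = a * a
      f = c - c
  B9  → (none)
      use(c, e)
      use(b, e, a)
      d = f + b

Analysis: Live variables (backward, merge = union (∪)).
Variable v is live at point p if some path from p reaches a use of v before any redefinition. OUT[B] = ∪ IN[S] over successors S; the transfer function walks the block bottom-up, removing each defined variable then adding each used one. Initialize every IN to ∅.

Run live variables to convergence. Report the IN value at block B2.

Fixpoint table:
  B0:  IN={b, d, e, f}  OUT={b, d, e, f}
  B1:  IN={b, d, e, f}  OUT={b, d, e, f}
  B2:  IN={b, d}  OUT={b, d, e, f}
  B3:  IN={b, d, e, f}  OUT={b, c, d, e, f}
  B4:  IN={b, c, d, e, f}  OUT={a, b, c, d, e, f}
  B5:  IN={a, b, c, d, e, f}  OUT={a, b, c, d, e, f}
  B6:  IN={a, b, c, d, e, f}  OUT={a, b, c, d, e, f}
  B7:  IN={b, c, d, e, f}  OUT={a, b, c, d, e, f}
  B8:  IN={b, c, d, e}  OUT={a, b, c, e, f}
  B9:  IN={a, b, c, e, f}  OUT={}

Merge at B2: OUT[B2] = IN[B3] = {b, d, e, f}
Applying B2's transfer function to that OUT value gives IN[B2] (row B2 above).

Answer: {b, d}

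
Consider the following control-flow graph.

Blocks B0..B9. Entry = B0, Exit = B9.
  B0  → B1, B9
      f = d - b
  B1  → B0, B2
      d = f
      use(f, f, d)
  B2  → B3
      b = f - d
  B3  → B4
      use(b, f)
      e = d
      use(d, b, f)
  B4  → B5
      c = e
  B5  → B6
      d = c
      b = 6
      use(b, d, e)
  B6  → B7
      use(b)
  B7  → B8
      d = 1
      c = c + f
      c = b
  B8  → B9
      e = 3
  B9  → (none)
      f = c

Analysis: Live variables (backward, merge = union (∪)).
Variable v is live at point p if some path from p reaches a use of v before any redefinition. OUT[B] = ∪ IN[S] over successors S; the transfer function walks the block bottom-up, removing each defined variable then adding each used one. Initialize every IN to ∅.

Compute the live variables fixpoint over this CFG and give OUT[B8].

Answer: {c}

Working:
Fixpoint table:
  B0:   IN={b, c, d}   OUT={b, c, f}
  B1:   IN={b, c, f}   OUT={b, c, d, f}
  B2:   IN={d, f}   OUT={b, d, f}
  B3:   IN={b, d, f}   OUT={e, f}
  B4:   IN={e, f}   OUT={c, e, f}
  B5:   IN={c, e, f}   OUT={b, c, f}
  B6:   IN={b, c, f}   OUT={b, c, f}
  B7:   IN={b, c, f}   OUT={c}
  B8:   IN={c}   OUT={c}
  B9:   IN={c}   OUT={}

Merge at B8: OUT[B8] = IN[B9] = {c}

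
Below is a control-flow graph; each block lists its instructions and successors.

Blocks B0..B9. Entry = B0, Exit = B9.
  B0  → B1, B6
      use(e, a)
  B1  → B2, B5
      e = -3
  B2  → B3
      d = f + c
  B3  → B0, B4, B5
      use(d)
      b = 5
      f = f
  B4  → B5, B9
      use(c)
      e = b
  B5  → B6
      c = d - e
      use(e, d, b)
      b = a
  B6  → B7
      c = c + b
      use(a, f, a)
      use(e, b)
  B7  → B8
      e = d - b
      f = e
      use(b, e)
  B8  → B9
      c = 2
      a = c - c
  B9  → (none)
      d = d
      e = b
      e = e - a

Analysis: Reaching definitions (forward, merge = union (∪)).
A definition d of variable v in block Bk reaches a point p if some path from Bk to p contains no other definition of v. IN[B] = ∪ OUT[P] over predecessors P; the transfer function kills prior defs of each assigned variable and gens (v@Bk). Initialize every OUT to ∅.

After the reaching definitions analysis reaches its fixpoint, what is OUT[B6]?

Fixpoint table:
  B0: | IN={b@B3, d@B2, e@B1, f@B3} | OUT={b@B3, d@B2, e@B1, f@B3}
  B1: | IN={b@B3, d@B2, e@B1, f@B3} | OUT={b@B3, d@B2, e@B1, f@B3}
  B2: | IN={b@B3, d@B2, e@B1, f@B3} | OUT={b@B3, d@B2, e@B1, f@B3}
  B3: | IN={b@B3, d@B2, e@B1, f@B3} | OUT={b@B3, d@B2, e@B1, f@B3}
  B4: | IN={b@B3, d@B2, e@B1, f@B3} | OUT={b@B3, d@B2, e@B4, f@B3}
  B5: | IN={b@B3, d@B2, e@B1, e@B4, f@B3} | OUT={b@B5, c@B5, d@B2, e@B1, e@B4, f@B3}
  B6: | IN={b@B3, b@B5, c@B5, d@B2, e@B1, e@B4, f@B3} | OUT={b@B3, b@B5, c@B6, d@B2, e@B1, e@B4, f@B3}
  B7: | IN={b@B3, b@B5, c@B6, d@B2, e@B1, e@B4, f@B3} | OUT={b@B3, b@B5, c@B6, d@B2, e@B7, f@B7}
  B8: | IN={b@B3, b@B5, c@B6, d@B2, e@B7, f@B7} | OUT={a@B8, b@B3, b@B5, c@B8, d@B2, e@B7, f@B7}
  B9: | IN={a@B8, b@B3, b@B5, c@B8, d@B2, e@B4, e@B7, f@B3, f@B7} | OUT={a@B8, b@B3, b@B5, c@B8, d@B9, e@B9, f@B3, f@B7}

Merge at B6: IN[B6] = OUT[B0] ⊔ OUT[B5] = {b@B3, b@B5, c@B5, d@B2, e@B1, e@B4, f@B3}
Applying B6's transfer function to that IN value gives OUT[B6] (row B6 above).

Answer: {b@B3, b@B5, c@B6, d@B2, e@B1, e@B4, f@B3}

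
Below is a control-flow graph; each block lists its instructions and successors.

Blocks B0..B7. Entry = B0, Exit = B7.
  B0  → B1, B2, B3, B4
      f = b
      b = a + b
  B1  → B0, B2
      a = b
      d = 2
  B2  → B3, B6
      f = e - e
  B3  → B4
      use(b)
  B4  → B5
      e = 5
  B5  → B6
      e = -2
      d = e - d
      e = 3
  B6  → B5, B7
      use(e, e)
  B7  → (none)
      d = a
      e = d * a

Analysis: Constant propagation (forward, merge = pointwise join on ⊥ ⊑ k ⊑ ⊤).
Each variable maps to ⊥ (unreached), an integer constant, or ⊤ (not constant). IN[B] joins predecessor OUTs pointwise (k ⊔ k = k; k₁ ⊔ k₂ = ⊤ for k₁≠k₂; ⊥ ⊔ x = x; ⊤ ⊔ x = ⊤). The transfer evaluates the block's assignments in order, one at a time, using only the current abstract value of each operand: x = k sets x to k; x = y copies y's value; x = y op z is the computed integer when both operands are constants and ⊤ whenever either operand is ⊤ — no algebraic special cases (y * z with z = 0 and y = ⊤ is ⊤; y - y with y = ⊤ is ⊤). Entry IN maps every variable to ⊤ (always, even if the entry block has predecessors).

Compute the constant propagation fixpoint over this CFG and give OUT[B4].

Answer: {a: ⊤, b: ⊤, c: ⊤, d: ⊤, e: 5, f: ⊤}

Trace:
Fixpoint table:
  B0:  IN=(all ⊤)  OUT=(all ⊤)
  B1:  IN=(all ⊤)  OUT={d:2; rest ⊤}
  B2:  IN=(all ⊤)  OUT=(all ⊤)
  B3:  IN=(all ⊤)  OUT=(all ⊤)
  B4:  IN=(all ⊤)  OUT={e:5; rest ⊤}
  B5:  IN=(all ⊤)  OUT={e:3; rest ⊤}
  B6:  IN=(all ⊤)  OUT=(all ⊤)
  B7:  IN=(all ⊤)  OUT=(all ⊤)

Merge at B4: IN[B4] = OUT[B0] ⊔ OUT[B3] = {a: ⊤, b: ⊤, c: ⊤, d: ⊤, e: ⊤, f: ⊤}
Applying B4's transfer function to that IN value gives OUT[B4] (row B4 above).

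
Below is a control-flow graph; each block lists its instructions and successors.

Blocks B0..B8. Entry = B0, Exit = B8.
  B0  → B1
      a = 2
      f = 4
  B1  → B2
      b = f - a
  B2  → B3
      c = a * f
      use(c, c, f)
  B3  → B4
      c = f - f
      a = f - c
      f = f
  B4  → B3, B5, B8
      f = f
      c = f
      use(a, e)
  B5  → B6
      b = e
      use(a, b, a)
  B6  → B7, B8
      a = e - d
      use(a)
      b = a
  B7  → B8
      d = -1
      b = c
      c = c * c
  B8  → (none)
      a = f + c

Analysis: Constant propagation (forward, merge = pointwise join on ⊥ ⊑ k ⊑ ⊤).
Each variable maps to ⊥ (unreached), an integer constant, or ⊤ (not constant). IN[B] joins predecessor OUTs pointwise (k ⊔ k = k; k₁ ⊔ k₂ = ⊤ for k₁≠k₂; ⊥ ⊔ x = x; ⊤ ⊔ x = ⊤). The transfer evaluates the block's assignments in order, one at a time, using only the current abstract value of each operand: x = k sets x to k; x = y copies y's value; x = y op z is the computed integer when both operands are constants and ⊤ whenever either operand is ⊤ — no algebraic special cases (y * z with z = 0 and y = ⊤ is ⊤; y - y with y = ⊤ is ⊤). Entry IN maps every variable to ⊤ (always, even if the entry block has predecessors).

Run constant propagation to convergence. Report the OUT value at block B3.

Per-block solution:
  B0: | IN=(all ⊤) | OUT={a:2, f:4; rest ⊤}
  B1: | IN={a:2, f:4; rest ⊤} | OUT={a:2, b:2, f:4; rest ⊤}
  B2: | IN={a:2, b:2, f:4; rest ⊤} | OUT={a:2, b:2, c:8, f:4; rest ⊤}
  B3: | IN={b:2, f:4; rest ⊤} | OUT={a:4, b:2, c:0, f:4; rest ⊤}
  B4: | IN={a:4, b:2, c:0, f:4; rest ⊤} | OUT={a:4, b:2, c:4, f:4; rest ⊤}
  B5: | IN={a:4, b:2, c:4, f:4; rest ⊤} | OUT={a:4, c:4, f:4; rest ⊤}
  B6: | IN={a:4, c:4, f:4; rest ⊤} | OUT={c:4, f:4; rest ⊤}
  B7: | IN={c:4, f:4; rest ⊤} | OUT={b:4, c:16, d:-1, f:4; rest ⊤}
  B8: | IN={f:4; rest ⊤} | OUT={f:4; rest ⊤}

Merge at B3: IN[B3] = OUT[B2] ⊔ OUT[B4] = {a: ⊤, b: 2, c: ⊤, d: ⊤, e: ⊤, f: 4}
Applying B3's transfer function to that IN value gives OUT[B3] (row B3 above).

Answer: {a: 4, b: 2, c: 0, d: ⊤, e: ⊤, f: 4}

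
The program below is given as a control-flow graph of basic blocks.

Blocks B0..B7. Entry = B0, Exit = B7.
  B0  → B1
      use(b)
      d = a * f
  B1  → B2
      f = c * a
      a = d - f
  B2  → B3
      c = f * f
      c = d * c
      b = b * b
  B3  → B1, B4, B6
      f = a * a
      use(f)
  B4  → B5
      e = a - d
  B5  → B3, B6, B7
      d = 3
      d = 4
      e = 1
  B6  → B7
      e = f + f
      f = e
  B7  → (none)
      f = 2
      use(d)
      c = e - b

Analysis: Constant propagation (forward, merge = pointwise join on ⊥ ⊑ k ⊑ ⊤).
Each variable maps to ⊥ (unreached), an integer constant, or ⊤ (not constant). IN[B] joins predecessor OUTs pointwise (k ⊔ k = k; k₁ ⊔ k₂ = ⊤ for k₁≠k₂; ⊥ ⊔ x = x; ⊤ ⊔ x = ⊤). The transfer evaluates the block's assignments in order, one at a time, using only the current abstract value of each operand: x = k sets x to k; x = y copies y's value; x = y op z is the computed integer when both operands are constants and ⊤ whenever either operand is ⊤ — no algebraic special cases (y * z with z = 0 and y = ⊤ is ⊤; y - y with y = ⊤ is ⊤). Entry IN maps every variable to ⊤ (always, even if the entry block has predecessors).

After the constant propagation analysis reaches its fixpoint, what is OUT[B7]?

Converged values:
  B0:   IN=(all ⊤)   OUT=(all ⊤)
  B1:   IN=(all ⊤)   OUT=(all ⊤)
  B2:   IN=(all ⊤)   OUT=(all ⊤)
  B3:   IN=(all ⊤)   OUT=(all ⊤)
  B4:   IN=(all ⊤)   OUT=(all ⊤)
  B5:   IN=(all ⊤)   OUT={d:4, e:1; rest ⊤}
  B6:   IN=(all ⊤)   OUT=(all ⊤)
  B7:   IN=(all ⊤)   OUT={f:2; rest ⊤}

Merge at B7: IN[B7] = OUT[B5] ⊔ OUT[B6] = {a: ⊤, b: ⊤, c: ⊤, d: ⊤, e: ⊤, f: ⊤}
Applying B7's transfer function to that IN value gives OUT[B7] (row B7 above).

Answer: {a: ⊤, b: ⊤, c: ⊤, d: ⊤, e: ⊤, f: 2}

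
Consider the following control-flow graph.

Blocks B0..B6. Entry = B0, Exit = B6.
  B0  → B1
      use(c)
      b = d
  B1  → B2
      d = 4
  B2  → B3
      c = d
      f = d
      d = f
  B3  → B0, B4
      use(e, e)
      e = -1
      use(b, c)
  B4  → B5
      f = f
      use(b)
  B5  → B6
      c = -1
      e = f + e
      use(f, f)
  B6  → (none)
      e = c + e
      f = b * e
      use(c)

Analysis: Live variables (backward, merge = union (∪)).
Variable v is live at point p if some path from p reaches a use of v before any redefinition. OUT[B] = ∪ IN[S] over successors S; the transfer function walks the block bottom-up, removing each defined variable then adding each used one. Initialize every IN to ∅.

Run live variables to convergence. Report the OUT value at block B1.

Per-block solution:
  B0:  IN={c, d, e}  OUT={b, e}
  B1:  IN={b, e}  OUT={b, d, e}
  B2:  IN={b, d, e}  OUT={b, c, d, e, f}
  B3:  IN={b, c, d, e, f}  OUT={b, c, d, e, f}
  B4:  IN={b, e, f}  OUT={b, e, f}
  B5:  IN={b, e, f}  OUT={b, c, e}
  B6:  IN={b, c, e}  OUT={}

Merge at B1: OUT[B1] = IN[B2] = {b, d, e}

Answer: {b, d, e}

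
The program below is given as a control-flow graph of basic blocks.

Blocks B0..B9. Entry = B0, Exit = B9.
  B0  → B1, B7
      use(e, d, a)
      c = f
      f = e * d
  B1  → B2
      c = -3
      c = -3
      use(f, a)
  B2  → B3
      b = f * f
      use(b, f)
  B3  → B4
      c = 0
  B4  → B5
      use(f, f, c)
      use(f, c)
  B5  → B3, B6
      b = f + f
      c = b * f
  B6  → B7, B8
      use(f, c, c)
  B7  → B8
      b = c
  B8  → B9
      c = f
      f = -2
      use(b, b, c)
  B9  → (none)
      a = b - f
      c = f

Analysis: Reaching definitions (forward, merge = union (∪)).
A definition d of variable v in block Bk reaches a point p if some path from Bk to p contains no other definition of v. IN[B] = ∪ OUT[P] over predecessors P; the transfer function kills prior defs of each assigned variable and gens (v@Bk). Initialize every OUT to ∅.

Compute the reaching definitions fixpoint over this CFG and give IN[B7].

Answer: {b@B5, c@B0, c@B5, f@B0}

Working:
Converged values:
  B0: | IN={} | OUT={c@B0, f@B0}
  B1: | IN={c@B0, f@B0} | OUT={c@B1, f@B0}
  B2: | IN={c@B1, f@B0} | OUT={b@B2, c@B1, f@B0}
  B3: | IN={b@B2, b@B5, c@B1, c@B5, f@B0} | OUT={b@B2, b@B5, c@B3, f@B0}
  B4: | IN={b@B2, b@B5, c@B3, f@B0} | OUT={b@B2, b@B5, c@B3, f@B0}
  B5: | IN={b@B2, b@B5, c@B3, f@B0} | OUT={b@B5, c@B5, f@B0}
  B6: | IN={b@B5, c@B5, f@B0} | OUT={b@B5, c@B5, f@B0}
  B7: | IN={b@B5, c@B0, c@B5, f@B0} | OUT={b@B7, c@B0, c@B5, f@B0}
  B8: | IN={b@B5, b@B7, c@B0, c@B5, f@B0} | OUT={b@B5, b@B7, c@B8, f@B8}
  B9: | IN={b@B5, b@B7, c@B8, f@B8} | OUT={a@B9, b@B5, b@B7, c@B9, f@B8}

Merge at B7: IN[B7] = OUT[B0] ⊔ OUT[B6] = {b@B5, c@B0, c@B5, f@B0}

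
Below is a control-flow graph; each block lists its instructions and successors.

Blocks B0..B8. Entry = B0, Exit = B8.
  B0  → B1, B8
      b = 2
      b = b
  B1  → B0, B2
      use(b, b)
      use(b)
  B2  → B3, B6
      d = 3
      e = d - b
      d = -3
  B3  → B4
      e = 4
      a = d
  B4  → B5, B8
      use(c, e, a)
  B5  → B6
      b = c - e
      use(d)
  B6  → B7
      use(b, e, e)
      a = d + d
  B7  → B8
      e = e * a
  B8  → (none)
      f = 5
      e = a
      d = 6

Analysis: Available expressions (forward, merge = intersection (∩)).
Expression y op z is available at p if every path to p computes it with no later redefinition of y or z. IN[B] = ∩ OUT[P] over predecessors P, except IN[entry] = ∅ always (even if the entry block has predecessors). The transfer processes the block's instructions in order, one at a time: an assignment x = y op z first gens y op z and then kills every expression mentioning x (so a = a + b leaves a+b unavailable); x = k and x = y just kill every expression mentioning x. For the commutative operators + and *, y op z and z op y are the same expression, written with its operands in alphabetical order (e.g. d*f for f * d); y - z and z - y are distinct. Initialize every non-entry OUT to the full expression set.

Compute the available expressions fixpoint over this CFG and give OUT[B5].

Per-block solution:
  B0: | IN={} | OUT={}
  B1: | IN={} | OUT={}
  B2: | IN={} | OUT={}
  B3: | IN={} | OUT={}
  B4: | IN={} | OUT={}
  B5: | IN={} | OUT={c-e}
  B6: | IN={} | OUT={d+d}
  B7: | IN={d+d} | OUT={d+d}
  B8: | IN={} | OUT={}

Merge at B5: IN[B5] = OUT[B4] = {}
Applying B5's transfer function to that IN value gives OUT[B5] (row B5 above).

Answer: {c-e}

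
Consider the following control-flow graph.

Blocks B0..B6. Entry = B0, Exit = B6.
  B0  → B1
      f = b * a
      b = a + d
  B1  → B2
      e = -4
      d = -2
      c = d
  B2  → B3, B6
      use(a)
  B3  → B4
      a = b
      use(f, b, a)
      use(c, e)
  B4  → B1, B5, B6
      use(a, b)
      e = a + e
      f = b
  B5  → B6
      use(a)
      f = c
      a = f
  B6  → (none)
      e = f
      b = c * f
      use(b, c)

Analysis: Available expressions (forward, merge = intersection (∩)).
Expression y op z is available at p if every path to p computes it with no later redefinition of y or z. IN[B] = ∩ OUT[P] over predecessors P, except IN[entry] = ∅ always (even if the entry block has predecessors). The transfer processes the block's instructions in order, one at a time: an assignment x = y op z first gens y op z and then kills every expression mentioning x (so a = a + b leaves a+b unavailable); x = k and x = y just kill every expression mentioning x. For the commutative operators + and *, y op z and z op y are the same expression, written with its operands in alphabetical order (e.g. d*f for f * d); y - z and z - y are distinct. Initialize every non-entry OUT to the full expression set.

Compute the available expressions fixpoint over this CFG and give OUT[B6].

Answer: {c*f}

Derivation:
Fixpoint table:
  B0:   IN={}   OUT={a+d}
  B1:   IN={}   OUT={}
  B2:   IN={}   OUT={}
  B3:   IN={}   OUT={}
  B4:   IN={}   OUT={}
  B5:   IN={}   OUT={}
  B6:   IN={}   OUT={c*f}

Merge at B6: IN[B6] = OUT[B2] ∩ OUT[B4] ∩ OUT[B5] = {}
Applying B6's transfer function to that IN value gives OUT[B6] (row B6 above).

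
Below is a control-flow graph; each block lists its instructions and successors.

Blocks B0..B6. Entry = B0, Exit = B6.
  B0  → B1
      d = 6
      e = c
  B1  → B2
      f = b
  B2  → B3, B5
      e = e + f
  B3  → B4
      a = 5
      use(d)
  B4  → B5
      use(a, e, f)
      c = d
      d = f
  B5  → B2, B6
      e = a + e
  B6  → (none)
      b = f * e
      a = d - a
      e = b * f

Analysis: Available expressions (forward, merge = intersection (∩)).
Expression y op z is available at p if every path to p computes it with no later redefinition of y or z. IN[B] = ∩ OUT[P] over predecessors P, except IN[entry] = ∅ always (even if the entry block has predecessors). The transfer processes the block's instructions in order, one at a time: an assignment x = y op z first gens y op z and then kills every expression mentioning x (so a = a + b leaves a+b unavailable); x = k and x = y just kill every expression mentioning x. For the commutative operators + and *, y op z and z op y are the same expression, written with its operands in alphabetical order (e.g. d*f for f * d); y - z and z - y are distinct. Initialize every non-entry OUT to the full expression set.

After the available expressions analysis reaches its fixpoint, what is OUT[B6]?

Answer: {b*f}

Derivation:
Fixpoint table:
  B0:   IN={}   OUT={}
  B1:   IN={}   OUT={}
  B2:   IN={}   OUT={}
  B3:   IN={}   OUT={}
  B4:   IN={}   OUT={}
  B5:   IN={}   OUT={}
  B6:   IN={}   OUT={b*f}

Merge at B6: IN[B6] = OUT[B5] = {}
Applying B6's transfer function to that IN value gives OUT[B6] (row B6 above).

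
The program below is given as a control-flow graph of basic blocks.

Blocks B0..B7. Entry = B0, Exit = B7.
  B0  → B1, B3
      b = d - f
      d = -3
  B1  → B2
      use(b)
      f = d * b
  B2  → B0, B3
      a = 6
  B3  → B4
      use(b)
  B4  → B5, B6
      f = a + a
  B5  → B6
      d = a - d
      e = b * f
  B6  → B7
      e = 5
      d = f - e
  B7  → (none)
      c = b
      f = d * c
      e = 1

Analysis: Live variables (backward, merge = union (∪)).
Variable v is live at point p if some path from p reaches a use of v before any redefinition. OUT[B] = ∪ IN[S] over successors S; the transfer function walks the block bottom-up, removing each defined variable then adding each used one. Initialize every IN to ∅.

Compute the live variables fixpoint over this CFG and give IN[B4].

Answer: {a, b, d}

Trace:
Converged values:
  B0: | IN={a, d, f} | OUT={a, b, d}
  B1: | IN={b, d} | OUT={b, d, f}
  B2: | IN={b, d, f} | OUT={a, b, d, f}
  B3: | IN={a, b, d} | OUT={a, b, d}
  B4: | IN={a, b, d} | OUT={a, b, d, f}
  B5: | IN={a, b, d, f} | OUT={b, f}
  B6: | IN={b, f} | OUT={b, d}
  B7: | IN={b, d} | OUT={}

Merge at B4: OUT[B4] = IN[B5] ⊔ IN[B6] = {a, b, d, f}
Applying B4's transfer function to that OUT value gives IN[B4] (row B4 above).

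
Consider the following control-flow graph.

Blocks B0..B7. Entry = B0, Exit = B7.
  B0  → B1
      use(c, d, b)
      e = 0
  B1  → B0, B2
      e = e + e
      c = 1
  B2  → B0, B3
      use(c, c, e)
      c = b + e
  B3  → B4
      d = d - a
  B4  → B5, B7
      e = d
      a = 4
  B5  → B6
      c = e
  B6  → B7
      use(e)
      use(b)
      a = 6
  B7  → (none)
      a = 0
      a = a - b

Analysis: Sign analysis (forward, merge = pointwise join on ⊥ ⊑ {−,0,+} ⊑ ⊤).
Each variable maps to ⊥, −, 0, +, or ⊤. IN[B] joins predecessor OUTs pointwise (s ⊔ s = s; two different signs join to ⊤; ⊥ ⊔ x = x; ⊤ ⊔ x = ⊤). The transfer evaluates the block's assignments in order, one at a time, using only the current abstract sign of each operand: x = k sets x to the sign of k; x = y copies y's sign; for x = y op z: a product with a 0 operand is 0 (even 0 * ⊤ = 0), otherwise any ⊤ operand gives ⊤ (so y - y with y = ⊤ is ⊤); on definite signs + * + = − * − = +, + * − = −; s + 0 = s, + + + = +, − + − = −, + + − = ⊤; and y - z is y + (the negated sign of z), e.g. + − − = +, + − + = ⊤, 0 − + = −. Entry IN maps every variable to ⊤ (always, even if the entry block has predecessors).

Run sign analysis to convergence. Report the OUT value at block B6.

Answer: {a: +, b: ⊤, c: ⊤, d: ⊤, e: ⊤, f: ⊤}

Trace:
Converged values:
  B0:  IN=(all ⊤)  OUT={e:0; rest ⊤}
  B1:  IN={e:0; rest ⊤}  OUT={c:+, e:0; rest ⊤}
  B2:  IN={c:+, e:0; rest ⊤}  OUT={e:0; rest ⊤}
  B3:  IN={e:0; rest ⊤}  OUT={e:0; rest ⊤}
  B4:  IN={e:0; rest ⊤}  OUT={a:+; rest ⊤}
  B5:  IN={a:+; rest ⊤}  OUT={a:+; rest ⊤}
  B6:  IN={a:+; rest ⊤}  OUT={a:+; rest ⊤}
  B7:  IN={a:+; rest ⊤}  OUT=(all ⊤)

Merge at B6: IN[B6] = OUT[B5] = {a: +, b: ⊤, c: ⊤, d: ⊤, e: ⊤, f: ⊤}
Applying B6's transfer function to that IN value gives OUT[B6] (row B6 above).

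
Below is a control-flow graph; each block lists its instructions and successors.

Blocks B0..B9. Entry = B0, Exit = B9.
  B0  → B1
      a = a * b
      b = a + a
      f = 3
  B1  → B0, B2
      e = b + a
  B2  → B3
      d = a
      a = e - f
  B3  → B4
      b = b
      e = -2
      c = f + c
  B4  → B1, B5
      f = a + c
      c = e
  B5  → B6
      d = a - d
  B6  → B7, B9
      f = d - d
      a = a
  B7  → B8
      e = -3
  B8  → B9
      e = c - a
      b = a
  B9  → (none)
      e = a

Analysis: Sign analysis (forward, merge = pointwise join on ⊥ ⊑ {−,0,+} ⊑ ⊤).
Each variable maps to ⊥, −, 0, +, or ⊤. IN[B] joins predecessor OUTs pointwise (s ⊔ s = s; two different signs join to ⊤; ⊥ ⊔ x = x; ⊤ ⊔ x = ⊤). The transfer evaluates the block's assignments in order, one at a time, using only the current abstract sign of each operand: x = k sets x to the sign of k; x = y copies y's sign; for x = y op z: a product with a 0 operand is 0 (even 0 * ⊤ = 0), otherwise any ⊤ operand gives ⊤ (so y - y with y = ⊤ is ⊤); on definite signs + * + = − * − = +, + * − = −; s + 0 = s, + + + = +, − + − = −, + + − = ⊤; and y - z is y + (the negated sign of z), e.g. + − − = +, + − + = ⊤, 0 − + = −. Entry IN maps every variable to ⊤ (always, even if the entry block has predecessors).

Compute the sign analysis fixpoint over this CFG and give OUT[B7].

Fixpoint table:
  B0:  IN=(all ⊤)  OUT={f:+; rest ⊤}
  B1:  IN=(all ⊤)  OUT=(all ⊤)
  B2:  IN=(all ⊤)  OUT=(all ⊤)
  B3:  IN=(all ⊤)  OUT={e:-; rest ⊤}
  B4:  IN={e:-; rest ⊤}  OUT={c:-, e:-; rest ⊤}
  B5:  IN={c:-, e:-; rest ⊤}  OUT={c:-, e:-; rest ⊤}
  B6:  IN={c:-, e:-; rest ⊤}  OUT={c:-, e:-; rest ⊤}
  B7:  IN={c:-, e:-; rest ⊤}  OUT={c:-, e:-; rest ⊤}
  B8:  IN={c:-, e:-; rest ⊤}  OUT={c:-; rest ⊤}
  B9:  IN={c:-; rest ⊤}  OUT={c:-; rest ⊤}

Merge at B7: IN[B7] = OUT[B6] = {a: ⊤, b: ⊤, c: -, d: ⊤, e: -, f: ⊤}
Applying B7's transfer function to that IN value gives OUT[B7] (row B7 above).

Answer: {a: ⊤, b: ⊤, c: -, d: ⊤, e: -, f: ⊤}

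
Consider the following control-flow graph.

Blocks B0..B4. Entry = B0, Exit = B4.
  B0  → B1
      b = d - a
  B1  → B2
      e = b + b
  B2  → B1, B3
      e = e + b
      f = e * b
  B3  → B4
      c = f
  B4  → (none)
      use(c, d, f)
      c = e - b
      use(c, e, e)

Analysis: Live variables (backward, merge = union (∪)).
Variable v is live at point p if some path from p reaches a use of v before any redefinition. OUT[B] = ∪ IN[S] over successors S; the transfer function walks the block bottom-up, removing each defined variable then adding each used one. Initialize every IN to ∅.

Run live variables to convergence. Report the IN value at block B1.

Per-block solution:
  B0: | IN={a, d} | OUT={b, d}
  B1: | IN={b, d} | OUT={b, d, e}
  B2: | IN={b, d, e} | OUT={b, d, e, f}
  B3: | IN={b, d, e, f} | OUT={b, c, d, e, f}
  B4: | IN={b, c, d, e, f} | OUT={}

Merge at B1: OUT[B1] = IN[B2] = {b, d, e}
Applying B1's transfer function to that OUT value gives IN[B1] (row B1 above).

Answer: {b, d}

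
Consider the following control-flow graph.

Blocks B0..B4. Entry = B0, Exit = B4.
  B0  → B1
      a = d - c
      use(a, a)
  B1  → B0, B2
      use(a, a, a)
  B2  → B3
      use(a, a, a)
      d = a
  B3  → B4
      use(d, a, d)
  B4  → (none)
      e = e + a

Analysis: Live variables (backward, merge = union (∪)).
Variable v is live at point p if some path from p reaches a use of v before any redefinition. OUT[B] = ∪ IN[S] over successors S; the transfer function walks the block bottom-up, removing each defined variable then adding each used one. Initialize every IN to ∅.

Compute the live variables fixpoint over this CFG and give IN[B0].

Converged values:
  B0: | IN={c, d, e} | OUT={a, c, d, e}
  B1: | IN={a, c, d, e} | OUT={a, c, d, e}
  B2: | IN={a, e} | OUT={a, d, e}
  B3: | IN={a, d, e} | OUT={a, e}
  B4: | IN={a, e} | OUT={}

Merge at B0: OUT[B0] = IN[B1] = {a, c, d, e}
Applying B0's transfer function to that OUT value gives IN[B0] (row B0 above).

Answer: {c, d, e}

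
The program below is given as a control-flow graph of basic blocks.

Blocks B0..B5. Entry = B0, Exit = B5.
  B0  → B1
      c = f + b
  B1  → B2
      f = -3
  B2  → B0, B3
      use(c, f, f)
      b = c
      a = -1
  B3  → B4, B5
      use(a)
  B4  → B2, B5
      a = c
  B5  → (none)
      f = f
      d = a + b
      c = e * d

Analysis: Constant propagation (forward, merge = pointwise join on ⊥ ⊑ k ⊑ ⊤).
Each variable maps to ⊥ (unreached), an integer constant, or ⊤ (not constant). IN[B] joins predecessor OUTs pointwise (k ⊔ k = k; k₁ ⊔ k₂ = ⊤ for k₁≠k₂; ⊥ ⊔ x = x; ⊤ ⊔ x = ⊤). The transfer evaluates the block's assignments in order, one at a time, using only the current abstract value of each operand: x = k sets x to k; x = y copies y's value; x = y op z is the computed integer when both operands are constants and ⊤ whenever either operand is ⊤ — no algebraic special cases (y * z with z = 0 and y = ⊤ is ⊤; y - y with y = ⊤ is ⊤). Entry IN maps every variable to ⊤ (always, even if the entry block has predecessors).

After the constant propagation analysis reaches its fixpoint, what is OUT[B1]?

Per-block solution:
  B0: | IN=(all ⊤) | OUT=(all ⊤)
  B1: | IN=(all ⊤) | OUT={f:-3; rest ⊤}
  B2: | IN={f:-3; rest ⊤} | OUT={a:-1, f:-3; rest ⊤}
  B3: | IN={a:-1, f:-3; rest ⊤} | OUT={a:-1, f:-3; rest ⊤}
  B4: | IN={a:-1, f:-3; rest ⊤} | OUT={f:-3; rest ⊤}
  B5: | IN={f:-3; rest ⊤} | OUT={f:-3; rest ⊤}

Merge at B1: IN[B1] = OUT[B0] = {a: ⊤, b: ⊤, c: ⊤, d: ⊤, e: ⊤, f: ⊤}
Applying B1's transfer function to that IN value gives OUT[B1] (row B1 above).

Answer: {a: ⊤, b: ⊤, c: ⊤, d: ⊤, e: ⊤, f: -3}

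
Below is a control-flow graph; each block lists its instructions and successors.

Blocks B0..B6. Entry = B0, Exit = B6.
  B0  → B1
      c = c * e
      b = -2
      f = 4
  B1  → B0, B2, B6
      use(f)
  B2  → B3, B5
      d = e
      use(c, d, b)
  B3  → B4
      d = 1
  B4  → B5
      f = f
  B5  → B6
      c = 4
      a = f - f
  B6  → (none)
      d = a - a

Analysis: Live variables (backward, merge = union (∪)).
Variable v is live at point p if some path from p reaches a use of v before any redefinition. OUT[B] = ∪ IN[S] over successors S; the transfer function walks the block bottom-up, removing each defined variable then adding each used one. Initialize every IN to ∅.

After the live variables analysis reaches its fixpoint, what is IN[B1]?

Answer: {a, b, c, e, f}

Derivation:
Converged values:
  B0:   IN={a, c, e}   OUT={a, b, c, e, f}
  B1:   IN={a, b, c, e, f}   OUT={a, b, c, e, f}
  B2:   IN={b, c, e, f}   OUT={f}
  B3:   IN={f}   OUT={f}
  B4:   IN={f}   OUT={f}
  B5:   IN={f}   OUT={a}
  B6:   IN={a}   OUT={}

Merge at B1: OUT[B1] = IN[B0] ⊔ IN[B2] ⊔ IN[B6] = {a, b, c, e, f}
Applying B1's transfer function to that OUT value gives IN[B1] (row B1 above).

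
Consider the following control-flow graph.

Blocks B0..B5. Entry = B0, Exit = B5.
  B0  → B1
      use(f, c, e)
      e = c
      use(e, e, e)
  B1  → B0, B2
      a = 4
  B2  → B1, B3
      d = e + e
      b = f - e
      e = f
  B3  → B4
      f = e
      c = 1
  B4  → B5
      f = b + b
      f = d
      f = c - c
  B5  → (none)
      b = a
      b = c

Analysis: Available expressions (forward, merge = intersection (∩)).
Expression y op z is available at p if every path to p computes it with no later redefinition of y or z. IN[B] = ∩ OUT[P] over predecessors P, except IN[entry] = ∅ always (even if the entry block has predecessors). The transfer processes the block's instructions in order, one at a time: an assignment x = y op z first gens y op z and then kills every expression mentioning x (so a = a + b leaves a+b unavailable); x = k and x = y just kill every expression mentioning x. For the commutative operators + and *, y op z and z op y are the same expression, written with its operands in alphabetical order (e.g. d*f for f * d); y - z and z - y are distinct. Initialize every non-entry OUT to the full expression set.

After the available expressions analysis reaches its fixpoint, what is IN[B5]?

Answer: {b+b, c-c}

Trace:
Converged values:
  B0:   IN={}   OUT={}
  B1:   IN={}   OUT={}
  B2:   IN={}   OUT={}
  B3:   IN={}   OUT={}
  B4:   IN={}   OUT={b+b, c-c}
  B5:   IN={b+b, c-c}   OUT={c-c}

Merge at B5: IN[B5] = OUT[B4] = {b+b, c-c}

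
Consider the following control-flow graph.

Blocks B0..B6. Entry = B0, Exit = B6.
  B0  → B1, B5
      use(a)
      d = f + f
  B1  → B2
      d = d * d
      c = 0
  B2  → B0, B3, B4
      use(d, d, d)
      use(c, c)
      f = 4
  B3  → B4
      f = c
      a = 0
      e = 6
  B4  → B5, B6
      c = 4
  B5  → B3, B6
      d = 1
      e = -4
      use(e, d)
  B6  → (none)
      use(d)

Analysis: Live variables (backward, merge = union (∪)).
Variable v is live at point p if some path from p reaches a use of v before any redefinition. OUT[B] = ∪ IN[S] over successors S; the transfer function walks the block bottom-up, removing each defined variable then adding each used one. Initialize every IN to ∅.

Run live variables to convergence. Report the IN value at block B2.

Per-block solution:
  B0:  IN={a, c, f}  OUT={a, c, d}
  B1:  IN={a, d}  OUT={a, c, d}
  B2:  IN={a, c, d}  OUT={a, c, d, f}
  B3:  IN={c, d}  OUT={d}
  B4:  IN={d}  OUT={c, d}
  B5:  IN={c}  OUT={c, d}
  B6:  IN={d}  OUT={}

Merge at B2: OUT[B2] = IN[B0] ⊔ IN[B3] ⊔ IN[B4] = {a, c, d, f}
Applying B2's transfer function to that OUT value gives IN[B2] (row B2 above).

Answer: {a, c, d}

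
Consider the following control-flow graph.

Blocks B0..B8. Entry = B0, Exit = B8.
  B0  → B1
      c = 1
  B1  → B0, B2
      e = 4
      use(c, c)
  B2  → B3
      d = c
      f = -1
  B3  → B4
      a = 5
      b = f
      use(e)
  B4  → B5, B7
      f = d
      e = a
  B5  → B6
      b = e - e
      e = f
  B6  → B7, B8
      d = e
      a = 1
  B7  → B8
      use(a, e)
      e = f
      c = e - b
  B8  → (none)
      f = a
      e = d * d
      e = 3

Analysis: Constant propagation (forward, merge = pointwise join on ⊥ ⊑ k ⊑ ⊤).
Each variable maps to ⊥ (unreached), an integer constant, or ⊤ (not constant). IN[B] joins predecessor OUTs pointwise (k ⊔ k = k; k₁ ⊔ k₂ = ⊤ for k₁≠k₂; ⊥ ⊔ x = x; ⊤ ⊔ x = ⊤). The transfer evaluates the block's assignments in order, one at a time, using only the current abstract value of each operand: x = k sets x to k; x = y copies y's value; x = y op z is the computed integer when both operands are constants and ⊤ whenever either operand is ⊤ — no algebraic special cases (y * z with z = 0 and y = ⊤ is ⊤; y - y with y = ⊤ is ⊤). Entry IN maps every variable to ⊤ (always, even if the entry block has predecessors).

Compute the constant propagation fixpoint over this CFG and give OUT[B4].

Fixpoint table:
  B0: | IN=(all ⊤) | OUT={c:1; rest ⊤}
  B1: | IN={c:1; rest ⊤} | OUT={c:1, e:4; rest ⊤}
  B2: | IN={c:1, e:4; rest ⊤} | OUT={c:1, d:1, e:4, f:-1; rest ⊤}
  B3: | IN={c:1, d:1, e:4, f:-1; rest ⊤} | OUT={a:5, b:-1, c:1, d:1, e:4, f:-1; rest ⊤}
  B4: | IN={a:5, b:-1, c:1, d:1, e:4, f:-1; rest ⊤} | OUT={a:5, b:-1, c:1, d:1, e:5, f:1; rest ⊤}
  B5: | IN={a:5, b:-1, c:1, d:1, e:5, f:1; rest ⊤} | OUT={a:5, b:0, c:1, d:1, e:1, f:1; rest ⊤}
  B6: | IN={a:5, b:0, c:1, d:1, e:1, f:1; rest ⊤} | OUT={a:1, b:0, c:1, d:1, e:1, f:1; rest ⊤}
  B7: | IN={c:1, d:1, f:1; rest ⊤} | OUT={d:1, e:1, f:1; rest ⊤}
  B8: | IN={d:1, e:1, f:1; rest ⊤} | OUT={d:1, e:3; rest ⊤}

Merge at B4: IN[B4] = OUT[B3] = {a: 5, b: -1, c: 1, d: 1, e: 4, f: -1}
Applying B4's transfer function to that IN value gives OUT[B4] (row B4 above).

Answer: {a: 5, b: -1, c: 1, d: 1, e: 5, f: 1}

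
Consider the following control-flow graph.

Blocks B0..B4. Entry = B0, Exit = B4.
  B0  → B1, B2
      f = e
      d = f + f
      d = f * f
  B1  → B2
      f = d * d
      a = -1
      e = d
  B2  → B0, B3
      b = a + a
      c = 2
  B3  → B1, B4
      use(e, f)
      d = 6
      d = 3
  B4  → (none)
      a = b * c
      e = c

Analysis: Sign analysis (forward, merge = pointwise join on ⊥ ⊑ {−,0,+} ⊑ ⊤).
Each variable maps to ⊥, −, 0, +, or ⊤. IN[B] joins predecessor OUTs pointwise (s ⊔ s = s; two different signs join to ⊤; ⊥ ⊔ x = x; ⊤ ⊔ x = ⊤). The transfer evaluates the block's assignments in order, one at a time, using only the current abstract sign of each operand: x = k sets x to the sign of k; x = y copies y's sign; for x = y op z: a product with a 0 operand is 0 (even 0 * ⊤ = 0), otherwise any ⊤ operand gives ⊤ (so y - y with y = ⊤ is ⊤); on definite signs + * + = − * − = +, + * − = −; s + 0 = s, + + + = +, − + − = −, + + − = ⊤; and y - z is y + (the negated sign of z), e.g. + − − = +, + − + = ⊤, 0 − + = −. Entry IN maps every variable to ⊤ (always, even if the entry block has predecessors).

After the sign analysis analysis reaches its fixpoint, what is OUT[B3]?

Answer: {a: ⊤, b: ⊤, c: +, d: +, e: ⊤, f: ⊤}

Derivation:
Per-block solution:
  B0: | IN=(all ⊤) | OUT=(all ⊤)
  B1: | IN=(all ⊤) | OUT={a:-; rest ⊤}
  B2: | IN=(all ⊤) | OUT={c:+; rest ⊤}
  B3: | IN={c:+; rest ⊤} | OUT={c:+, d:+; rest ⊤}
  B4: | IN={c:+, d:+; rest ⊤} | OUT={c:+, d:+, e:+; rest ⊤}

Merge at B3: IN[B3] = OUT[B2] = {a: ⊤, b: ⊤, c: +, d: ⊤, e: ⊤, f: ⊤}
Applying B3's transfer function to that IN value gives OUT[B3] (row B3 above).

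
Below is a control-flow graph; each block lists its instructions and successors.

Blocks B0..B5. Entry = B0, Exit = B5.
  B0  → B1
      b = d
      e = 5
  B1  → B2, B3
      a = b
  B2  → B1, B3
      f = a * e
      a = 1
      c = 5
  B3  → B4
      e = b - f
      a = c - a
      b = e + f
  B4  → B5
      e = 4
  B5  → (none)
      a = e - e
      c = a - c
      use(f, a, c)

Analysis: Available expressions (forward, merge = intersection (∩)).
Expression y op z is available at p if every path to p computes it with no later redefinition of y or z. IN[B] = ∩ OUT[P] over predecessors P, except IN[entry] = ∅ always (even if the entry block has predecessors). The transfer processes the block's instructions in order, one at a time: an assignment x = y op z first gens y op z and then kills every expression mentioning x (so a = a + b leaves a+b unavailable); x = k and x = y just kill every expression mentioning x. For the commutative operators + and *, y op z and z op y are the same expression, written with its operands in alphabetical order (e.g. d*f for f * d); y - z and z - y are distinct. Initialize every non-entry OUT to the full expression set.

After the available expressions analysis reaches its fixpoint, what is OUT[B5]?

Answer: {e-e}

Trace:
Converged values:
  B0: | IN={} | OUT={}
  B1: | IN={} | OUT={}
  B2: | IN={} | OUT={}
  B3: | IN={} | OUT={e+f}
  B4: | IN={e+f} | OUT={}
  B5: | IN={} | OUT={e-e}

Merge at B5: IN[B5] = OUT[B4] = {}
Applying B5's transfer function to that IN value gives OUT[B5] (row B5 above).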